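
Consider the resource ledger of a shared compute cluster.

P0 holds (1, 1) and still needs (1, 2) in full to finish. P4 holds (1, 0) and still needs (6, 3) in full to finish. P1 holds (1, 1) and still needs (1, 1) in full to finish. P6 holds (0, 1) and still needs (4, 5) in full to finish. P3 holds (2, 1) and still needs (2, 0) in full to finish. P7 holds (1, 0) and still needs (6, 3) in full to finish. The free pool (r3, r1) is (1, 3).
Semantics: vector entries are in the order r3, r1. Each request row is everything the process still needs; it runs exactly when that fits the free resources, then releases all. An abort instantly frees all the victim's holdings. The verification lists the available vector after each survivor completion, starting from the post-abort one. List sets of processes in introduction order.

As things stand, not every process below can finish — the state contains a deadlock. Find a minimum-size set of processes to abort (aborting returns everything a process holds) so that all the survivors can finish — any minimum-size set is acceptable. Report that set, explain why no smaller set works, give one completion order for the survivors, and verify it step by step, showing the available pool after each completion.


Abort P7.
Key observation: P4 had no path to completion before; after the abort of P7 ((1, 0) returned), step 5 is where it fits.
No smaller set exists: with zero aborts the deadlock remains.
Survivors finish in the order: P3, P0, P6, P1, P4. Verifying each step (pool after the aborts first):
  pool = (2, 3)
  run P3 (needs (2, 0), free (2, 3)); after release of (2, 1) the pool is (4, 4)
  run P0 (needs (1, 2), free (4, 4)); after release of (1, 1) the pool is (5, 5)
  run P6 (needs (4, 5), free (5, 5)); after release of (0, 1) the pool is (5, 6)
  run P1 (needs (1, 1), free (5, 6)); after release of (1, 1) the pool is (6, 7)
  run P4 (needs (6, 3), free (6, 7)); after release of (1, 0) the pool is (7, 7)


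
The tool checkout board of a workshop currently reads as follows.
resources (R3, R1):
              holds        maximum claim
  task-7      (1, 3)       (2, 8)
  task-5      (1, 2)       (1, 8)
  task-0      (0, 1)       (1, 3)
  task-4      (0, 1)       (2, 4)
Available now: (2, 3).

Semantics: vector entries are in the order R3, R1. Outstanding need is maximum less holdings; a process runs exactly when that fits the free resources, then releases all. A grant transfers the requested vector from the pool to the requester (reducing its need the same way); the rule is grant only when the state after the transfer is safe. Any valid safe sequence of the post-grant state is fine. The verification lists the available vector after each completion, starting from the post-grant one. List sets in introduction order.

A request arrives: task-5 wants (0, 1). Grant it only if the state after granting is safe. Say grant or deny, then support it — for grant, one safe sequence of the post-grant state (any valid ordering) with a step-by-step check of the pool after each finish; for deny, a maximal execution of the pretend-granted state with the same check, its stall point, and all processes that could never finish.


DENY — the pretend-granted state is unsafe.
Key observation: R1 is the bottleneck — with task-0, task-4 done the pool holds (2, 4), short of every remaining need.
After a pretend grant, a maximal execution: task-0, task-4 — then nothing else fits. Verifying each step:
  pool = (2, 2)
  run task-0 (needs (1, 2), free (2, 2)); after release of (0, 1) the pool is (2, 3)
  run task-4 (needs (2, 3), free (2, 3)); after release of (0, 1) the pool is (2, 4)
  task-7 still needs (1, 5) but only (2, 4) is free — short on R1
  task-5 still needs (0, 5) but only (2, 4) is free — short on R1
Had the request been granted, task-7 and task-5 could never finish.


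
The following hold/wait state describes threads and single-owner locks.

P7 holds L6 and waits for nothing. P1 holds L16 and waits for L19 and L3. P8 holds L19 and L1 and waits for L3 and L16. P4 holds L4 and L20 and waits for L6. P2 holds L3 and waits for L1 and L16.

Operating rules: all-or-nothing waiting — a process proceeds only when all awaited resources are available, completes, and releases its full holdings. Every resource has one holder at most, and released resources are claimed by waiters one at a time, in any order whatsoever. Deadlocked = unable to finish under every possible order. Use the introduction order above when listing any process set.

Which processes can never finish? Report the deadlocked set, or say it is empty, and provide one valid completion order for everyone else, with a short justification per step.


Deadlocked: P1, P8 and P2.
Key observation: nobody on the ring P1 -> P8 -> P1 can start until another member finishes, which never happens; P2 is caught in further circular waits.
One completion order for the rest: P7, P4.
Check, step by step:
  P7: no waits; runs immediately, freeing L6
  P4 waits on L6 — all released -> runs and releases L4 and L20


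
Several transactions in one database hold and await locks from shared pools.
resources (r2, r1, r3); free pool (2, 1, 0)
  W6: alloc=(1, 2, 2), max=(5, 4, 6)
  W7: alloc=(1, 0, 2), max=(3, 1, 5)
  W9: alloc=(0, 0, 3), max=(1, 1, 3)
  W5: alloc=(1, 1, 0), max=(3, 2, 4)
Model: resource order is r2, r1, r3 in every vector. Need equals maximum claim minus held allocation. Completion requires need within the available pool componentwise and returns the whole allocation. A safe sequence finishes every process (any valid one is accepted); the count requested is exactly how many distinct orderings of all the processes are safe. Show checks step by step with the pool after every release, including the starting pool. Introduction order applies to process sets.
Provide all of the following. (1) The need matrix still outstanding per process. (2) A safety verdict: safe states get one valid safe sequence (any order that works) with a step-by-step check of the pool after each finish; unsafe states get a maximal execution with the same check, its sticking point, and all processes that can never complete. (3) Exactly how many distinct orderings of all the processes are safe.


(1) Outstanding need per process (order r2, r1, r3):
  W6: (4, 2, 4)
  W7: (2, 1, 3)
  W9: (1, 1, 0)
  W5: (2, 1, 4)
(2) SAFE, for example via the order W9, W7, W5, W6.
Key observation: W9 is the earliest step where a requested resource binds exactly: need (1, 1, 0), pool (2, 1, 0) at its turn.
Walking it through:
  pool = (2, 1, 0)
  run W9 (needs (1, 1, 0), free (2, 1, 0)); after release of (0, 0, 3) the pool is (2, 1, 3)
  run W7 (needs (2, 1, 3), free (2, 1, 3)); after release of (1, 0, 2) the pool is (3, 1, 5)
  run W5 (needs (2, 1, 4), free (3, 1, 5)); after release of (1, 1, 0) the pool is (4, 2, 5)
  run W6 (needs (4, 2, 4), free (4, 2, 5)); after release of (1, 2, 2) the pool is (5, 4, 7)
(3) The exact count: 1 of the possible complete orderings is a safe sequence.


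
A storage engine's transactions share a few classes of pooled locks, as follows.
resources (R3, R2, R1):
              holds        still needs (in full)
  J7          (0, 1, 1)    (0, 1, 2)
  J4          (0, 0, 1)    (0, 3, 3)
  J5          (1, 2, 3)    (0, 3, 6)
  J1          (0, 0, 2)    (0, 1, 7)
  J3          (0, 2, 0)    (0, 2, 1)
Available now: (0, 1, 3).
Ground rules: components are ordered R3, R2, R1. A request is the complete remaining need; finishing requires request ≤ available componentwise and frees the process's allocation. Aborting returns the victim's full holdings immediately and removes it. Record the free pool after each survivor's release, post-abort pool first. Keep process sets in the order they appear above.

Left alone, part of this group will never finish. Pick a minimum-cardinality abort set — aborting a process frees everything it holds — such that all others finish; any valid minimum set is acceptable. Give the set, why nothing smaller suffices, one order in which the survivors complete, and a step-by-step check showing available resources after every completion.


Minimum abort set: J5.
Key observation: the deadlocked J1 becomes finishable only because J5 released (1, 2, 3); it completes at step 4 below.
Minimality: the empty abort set fails — the state is deadlocked as it stands.
The survivors complete as J4, J3, J7, J1. Verifying each step (starting from the post-abort pool):
  pool = (1, 3, 6)
  J4: need (0, 3, 3) fits (1, 3, 6); releases (0, 0, 1), pool now (1, 3, 7)
  J3: need (0, 2, 1) fits (1, 3, 7); releases (0, 2, 0), pool now (1, 5, 7)
  J7: need (0, 1, 2) fits (1, 5, 7); releases (0, 1, 1), pool now (1, 6, 8)
  J1: need (0, 1, 7) fits (1, 6, 8); releases (0, 0, 2), pool now (1, 6, 10)


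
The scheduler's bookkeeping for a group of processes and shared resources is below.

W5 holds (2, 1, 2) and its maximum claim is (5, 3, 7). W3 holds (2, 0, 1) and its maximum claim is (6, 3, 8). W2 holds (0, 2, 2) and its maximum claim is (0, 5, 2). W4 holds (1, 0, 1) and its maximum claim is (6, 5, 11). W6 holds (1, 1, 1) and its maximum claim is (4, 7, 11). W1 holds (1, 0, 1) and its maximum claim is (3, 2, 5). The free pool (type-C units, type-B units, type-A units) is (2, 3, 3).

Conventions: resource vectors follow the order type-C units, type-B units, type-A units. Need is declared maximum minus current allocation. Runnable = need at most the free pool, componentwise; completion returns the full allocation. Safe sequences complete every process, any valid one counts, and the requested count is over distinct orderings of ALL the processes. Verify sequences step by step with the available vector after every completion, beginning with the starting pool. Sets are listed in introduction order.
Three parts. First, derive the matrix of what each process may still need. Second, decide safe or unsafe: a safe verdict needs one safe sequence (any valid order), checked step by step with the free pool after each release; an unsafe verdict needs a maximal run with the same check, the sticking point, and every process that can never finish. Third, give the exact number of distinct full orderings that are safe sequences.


(1) Need matrix, components ordered type-C units, type-B units, type-A units:
  W5: (3, 2, 5)
  W3: (4, 3, 7)
  W2: (0, 3, 0)
  W4: (5, 5, 10)
  W6: (3, 6, 10)
  W1: (2, 2, 4)
(2) UNSAFE.
Key observation: even finishing W2, W1, W5, W3 leaves just (7, 6, 9) free — too little type-A units for any of the remaining processes.
Going as far as possible: W2, W1, W5, W3; after that, nothing fits. Walking it through:
  pool = (2, 3, 3)
  run W2 (needs (0, 3, 0), free (2, 3, 3)); after release of (0, 2, 2) the pool is (2, 5, 5)
  run W1 (needs (2, 2, 4), free (2, 5, 5)); after release of (1, 0, 1) the pool is (3, 5, 6)
  run W5 (needs (3, 2, 5), free (3, 5, 6)); after release of (2, 1, 2) the pool is (5, 6, 8)
  run W3 (needs (4, 3, 7), free (5, 6, 8)); after release of (2, 0, 1) the pool is (7, 6, 9)
  W4 still needs (5, 5, 10) but only (7, 6, 9) is free — short on type-A units
  W6 still needs (3, 6, 10) but only (7, 6, 9) is free — short on type-A units
Processes that can never finish: W4 and W6.
(3) The exact count: 0 of the possible complete orderings are safe sequences.


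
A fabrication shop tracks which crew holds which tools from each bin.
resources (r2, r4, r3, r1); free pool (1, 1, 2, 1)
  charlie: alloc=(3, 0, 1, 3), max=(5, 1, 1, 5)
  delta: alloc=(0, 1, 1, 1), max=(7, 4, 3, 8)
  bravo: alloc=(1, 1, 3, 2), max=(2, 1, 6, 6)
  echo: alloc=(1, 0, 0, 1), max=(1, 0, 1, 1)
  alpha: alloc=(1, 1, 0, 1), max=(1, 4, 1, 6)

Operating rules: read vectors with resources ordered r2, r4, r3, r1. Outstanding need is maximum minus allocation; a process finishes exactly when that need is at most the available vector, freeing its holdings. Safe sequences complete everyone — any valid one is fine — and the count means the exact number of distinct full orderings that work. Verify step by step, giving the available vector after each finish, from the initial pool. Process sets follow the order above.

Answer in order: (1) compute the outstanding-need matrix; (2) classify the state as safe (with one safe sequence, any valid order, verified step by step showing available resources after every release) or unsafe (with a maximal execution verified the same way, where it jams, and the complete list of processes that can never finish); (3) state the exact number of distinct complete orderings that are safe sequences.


(1) Remaining need (order r2, r4, r3, r1):
  charlie: (2, 1, 0, 2)
  delta: (7, 3, 2, 7)
  bravo: (1, 0, 3, 4)
  echo: (0, 0, 1, 0)
  alpha: (0, 3, 1, 5)
(2) The state is UNSAFE.
Key observation: even finishing echo, charlie, bravo leaves just (6, 2, 6, 7) free — too little r4 for any of the remaining processes.
A maximal execution: echo, charlie, bravo — then nothing else fits. Step-by-step check:
  pool = (1, 1, 2, 1)
  echo: need (0, 0, 1, 0) fits (1, 1, 2, 1); releases (1, 0, 0, 1), pool now (2, 1, 2, 2)
  charlie: need (2, 1, 0, 2) fits (2, 1, 2, 2); releases (3, 0, 1, 3), pool now (5, 1, 3, 5)
  bravo: need (1, 0, 3, 4) fits (5, 1, 3, 5); releases (1, 1, 3, 2), pool now (6, 2, 6, 7)
  delta cannot run: need (7, 3, 2, 7) vs free (6, 2, 6, 7) (insufficient r2 and r4)
  alpha cannot run: need (0, 3, 1, 5) vs free (6, 2, 6, 7) (insufficient r4)
Permanently blocked: delta and alpha.
(3) Precisely 0 of the possible complete orderings are safe sequences.


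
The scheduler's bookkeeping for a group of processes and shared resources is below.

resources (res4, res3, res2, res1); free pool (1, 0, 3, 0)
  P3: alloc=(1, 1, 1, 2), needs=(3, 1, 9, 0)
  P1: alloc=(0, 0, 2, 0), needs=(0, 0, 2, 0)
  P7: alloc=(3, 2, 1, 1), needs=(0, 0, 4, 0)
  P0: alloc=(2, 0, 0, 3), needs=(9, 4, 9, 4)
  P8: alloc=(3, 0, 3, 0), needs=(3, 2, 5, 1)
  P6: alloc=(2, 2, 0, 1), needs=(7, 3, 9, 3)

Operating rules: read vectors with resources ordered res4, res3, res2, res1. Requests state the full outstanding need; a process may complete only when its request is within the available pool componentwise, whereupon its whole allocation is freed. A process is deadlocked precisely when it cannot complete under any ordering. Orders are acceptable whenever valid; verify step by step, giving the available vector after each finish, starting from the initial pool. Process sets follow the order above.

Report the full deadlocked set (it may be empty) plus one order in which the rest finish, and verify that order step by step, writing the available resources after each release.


Nothing here is deadlocked.
Key observation: no deadlock: P1 fits now, and the freed resources carry the rest through.
One completion order for the rest: P1, P7, P8, P3, P6, P0. Walking it through:
  pool = (1, 0, 3, 0)
  P1 needs (0, 0, 2, 0) <= (1, 0, 3, 0) -> finishes; pool += (0, 0, 2, 0) = (1, 0, 5, 0)
  P7 needs (0, 0, 4, 0) <= (1, 0, 5, 0) -> finishes; pool += (3, 2, 1, 1) = (4, 2, 6, 1)
  P8 needs (3, 2, 5, 1) <= (4, 2, 6, 1) -> finishes; pool += (3, 0, 3, 0) = (7, 2, 9, 1)
  P3 needs (3, 1, 9, 0) <= (7, 2, 9, 1) -> finishes; pool += (1, 1, 1, 2) = (8, 3, 10, 3)
  P6 needs (7, 3, 9, 3) <= (8, 3, 10, 3) -> finishes; pool += (2, 2, 0, 1) = (10, 5, 10, 4)
  P0 needs (9, 4, 9, 4) <= (10, 5, 10, 4) -> finishes; pool += (2, 0, 0, 3) = (12, 5, 10, 7)


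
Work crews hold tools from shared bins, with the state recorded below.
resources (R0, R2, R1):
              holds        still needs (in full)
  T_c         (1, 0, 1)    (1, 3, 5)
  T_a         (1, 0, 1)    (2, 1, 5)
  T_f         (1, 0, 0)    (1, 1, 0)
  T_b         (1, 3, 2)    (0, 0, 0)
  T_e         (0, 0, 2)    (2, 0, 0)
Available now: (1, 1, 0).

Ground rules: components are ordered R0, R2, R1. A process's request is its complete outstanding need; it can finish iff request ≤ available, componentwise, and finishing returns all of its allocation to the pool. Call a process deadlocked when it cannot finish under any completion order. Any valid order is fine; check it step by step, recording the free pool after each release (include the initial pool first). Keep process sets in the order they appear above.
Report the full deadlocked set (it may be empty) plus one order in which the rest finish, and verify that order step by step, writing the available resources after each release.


Deadlocked: T_c and T_a.
Key observation: even finishing T_b, T_f, T_e leaves just (3, 4, 4) free — too little R1 for any of the remaining processes.
A valid finishing order for the others: T_b, T_f, T_e. Walking it through:
  pool = (1, 1, 0)
  T_b: need (0, 0, 0) fits (1, 1, 0); releases (1, 3, 2), pool now (2, 4, 2)
  T_f: need (1, 1, 0) fits (2, 4, 2); releases (1, 0, 0), pool now (3, 4, 2)
  T_e: need (2, 0, 0) fits (3, 4, 2); releases (0, 0, 2), pool now (3, 4, 4)
The stuck group stays short no matter what:
  blocked: T_c wants (1, 3, 5), pool (3, 4, 4) — not enough R1
  blocked: T_a wants (2, 1, 5), pool (3, 4, 4) — not enough R1


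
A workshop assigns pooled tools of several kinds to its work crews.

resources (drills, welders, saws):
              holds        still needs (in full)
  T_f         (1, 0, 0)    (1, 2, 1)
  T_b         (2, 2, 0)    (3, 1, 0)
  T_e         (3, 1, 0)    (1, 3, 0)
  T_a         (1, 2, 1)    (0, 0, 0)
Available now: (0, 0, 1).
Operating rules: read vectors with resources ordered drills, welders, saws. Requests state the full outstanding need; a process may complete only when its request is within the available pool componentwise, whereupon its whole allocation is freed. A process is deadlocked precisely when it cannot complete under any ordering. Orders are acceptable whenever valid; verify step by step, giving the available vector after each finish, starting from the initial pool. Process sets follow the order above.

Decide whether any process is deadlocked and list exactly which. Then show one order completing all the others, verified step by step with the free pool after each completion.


Deadlocked set: T_b and T_e.
Key observation: after T_a, T_f the pool peaks at (2, 2, 2), and each blocked process is short somewhere: T_b on drills; T_e on welders.
A valid finishing order for the others: T_a, T_f. Walking it through:
  pool = (0, 0, 1)
  T_a: need (0, 0, 0) fits (0, 0, 1); releases (1, 2, 1), pool now (1, 2, 2)
  T_f: need (1, 2, 1) fits (1, 2, 2); releases (1, 0, 0), pool now (2, 2, 2)
None of the blocked processes ever fits:
  T_b still needs (3, 1, 0) but only (2, 2, 2) is free — short on drills
  T_e still needs (1, 3, 0) but only (2, 2, 2) is free — short on welders


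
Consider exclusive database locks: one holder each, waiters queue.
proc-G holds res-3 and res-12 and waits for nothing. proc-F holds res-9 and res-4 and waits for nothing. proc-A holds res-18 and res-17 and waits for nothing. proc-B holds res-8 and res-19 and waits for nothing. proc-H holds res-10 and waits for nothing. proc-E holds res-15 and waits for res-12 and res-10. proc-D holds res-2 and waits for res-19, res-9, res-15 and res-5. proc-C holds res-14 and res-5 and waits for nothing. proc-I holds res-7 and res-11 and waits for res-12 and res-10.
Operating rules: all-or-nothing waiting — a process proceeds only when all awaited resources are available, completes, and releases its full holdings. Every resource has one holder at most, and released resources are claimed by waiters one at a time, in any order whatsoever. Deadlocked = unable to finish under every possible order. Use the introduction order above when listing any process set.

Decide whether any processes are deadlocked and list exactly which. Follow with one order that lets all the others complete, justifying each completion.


The deadlocked set is empty.
Key observation: every chain of waits terminates; starting from the processes that wait on nothing, all the rest unlock in turn.
One completion order for the rest: proc-F, proc-G, proc-H, proc-C, proc-I, proc-B, proc-A, proc-E, proc-D.
Check, step by step:
  run proc-F (it waits on nothing); releases res-9 and res-4
  run proc-G (it waits on nothing); releases res-3 and res-12
  run proc-H (it waits on nothing); releases res-10
  run proc-C (it waits on nothing); releases res-14 and res-5
  proc-I waits on res-12 and res-10 — all released -> runs and releases res-7 and res-11
  run proc-B (it waits on nothing); releases res-8 and res-19
  run proc-A (it waits on nothing); releases res-18 and res-17
  proc-E waits on res-12 and res-10 — all released -> runs and releases res-15
  proc-D waits on res-19, res-9, res-15 and res-5 — all released -> runs and releases res-2


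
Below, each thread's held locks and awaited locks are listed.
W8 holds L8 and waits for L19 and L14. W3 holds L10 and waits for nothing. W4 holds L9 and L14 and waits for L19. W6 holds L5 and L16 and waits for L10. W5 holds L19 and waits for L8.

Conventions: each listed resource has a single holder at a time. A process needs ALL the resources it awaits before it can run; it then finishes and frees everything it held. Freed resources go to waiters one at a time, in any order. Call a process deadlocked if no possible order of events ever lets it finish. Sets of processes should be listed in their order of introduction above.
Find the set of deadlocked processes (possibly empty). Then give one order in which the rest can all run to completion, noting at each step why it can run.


Deadlocked set: W8, W4 and W5.
Key observation: the wait chain closes on itself along W8 -> W4 -> W5 -> W8; no other process is dragged down with it.
One completion order for the rest: W3, W6.
Check, step by step:
  run W3 (it waits on nothing); releases L10
  W6 waits on L10 — all released -> runs and releases L5 and L16


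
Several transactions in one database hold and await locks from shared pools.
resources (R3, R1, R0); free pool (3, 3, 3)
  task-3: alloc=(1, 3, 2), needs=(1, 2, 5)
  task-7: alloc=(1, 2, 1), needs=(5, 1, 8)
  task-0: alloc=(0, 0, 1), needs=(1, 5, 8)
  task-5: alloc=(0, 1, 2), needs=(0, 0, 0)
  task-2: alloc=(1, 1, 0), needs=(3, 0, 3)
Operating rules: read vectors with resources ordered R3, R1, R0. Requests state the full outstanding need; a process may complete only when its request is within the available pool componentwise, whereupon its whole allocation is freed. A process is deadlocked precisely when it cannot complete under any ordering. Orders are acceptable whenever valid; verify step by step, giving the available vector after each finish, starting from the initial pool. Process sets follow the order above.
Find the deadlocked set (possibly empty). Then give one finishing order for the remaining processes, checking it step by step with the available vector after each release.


Deadlocked: task-7 and task-0.
Key observation: R0 is the bottleneck — with task-5, task-3, task-2 done the pool holds (5, 8, 7), short of every remaining need.
The rest can finish in the order task-5, task-3, task-2. Verifying each step:
  pool = (3, 3, 3)
  task-5: need (0, 0, 0) fits (3, 3, 3); releases (0, 1, 2), pool now (3, 4, 5)
  task-3: need (1, 2, 5) fits (3, 4, 5); releases (1, 3, 2), pool now (4, 7, 7)
  task-2: need (3, 0, 3) fits (4, 7, 7); releases (1, 1, 0), pool now (5, 8, 7)
None of the blocked processes ever fits:
  task-7 cannot run: need (5, 1, 8) vs free (5, 8, 7) (insufficient R0)
  task-0 cannot run: need (1, 5, 8) vs free (5, 8, 7) (insufficient R0)


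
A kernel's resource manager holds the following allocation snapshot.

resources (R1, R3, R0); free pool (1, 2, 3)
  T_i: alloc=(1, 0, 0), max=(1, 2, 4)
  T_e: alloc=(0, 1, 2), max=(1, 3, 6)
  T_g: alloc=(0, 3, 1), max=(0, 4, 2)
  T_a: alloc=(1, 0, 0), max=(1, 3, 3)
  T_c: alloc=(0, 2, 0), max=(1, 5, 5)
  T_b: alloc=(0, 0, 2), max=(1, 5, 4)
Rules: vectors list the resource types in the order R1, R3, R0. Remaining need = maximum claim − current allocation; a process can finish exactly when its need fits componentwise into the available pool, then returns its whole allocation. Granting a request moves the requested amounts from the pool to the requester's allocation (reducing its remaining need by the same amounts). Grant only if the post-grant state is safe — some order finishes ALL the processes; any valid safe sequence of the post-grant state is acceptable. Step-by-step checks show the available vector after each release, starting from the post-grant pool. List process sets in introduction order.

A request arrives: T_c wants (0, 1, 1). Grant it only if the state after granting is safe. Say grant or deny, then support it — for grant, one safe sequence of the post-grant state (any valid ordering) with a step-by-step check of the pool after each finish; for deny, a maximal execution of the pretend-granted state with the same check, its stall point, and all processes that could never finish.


DENY. Granting would leave the state unsafe.
Key observation: after T_g, T_a the pool peaks at (2, 4, 3), and each blocked process is short somewhere: T_i on R0; T_e on R0; T_c on R0; T_b on R3.
After a pretend grant, a maximal execution: T_g, T_a — then nothing else fits. Step-by-step check:
  pool = (1, 1, 2)
  T_g: need (0, 1, 1) fits (1, 1, 2); releases (0, 3, 1), pool now (1, 4, 3)
  T_a: need (0, 3, 3) fits (1, 4, 3); releases (1, 0, 0), pool now (2, 4, 3)
  T_i still needs (0, 2, 4) but only (2, 4, 3) is free — short on R0
  T_e still needs (1, 2, 4) but only (2, 4, 3) is free — short on R0
  T_c still needs (1, 2, 4) but only (2, 4, 3) is free — short on R0
  T_b still needs (1, 5, 2) but only (2, 4, 3) is free — short on R3
Processes that could never finish after the grant: T_i, T_e, T_c and T_b.


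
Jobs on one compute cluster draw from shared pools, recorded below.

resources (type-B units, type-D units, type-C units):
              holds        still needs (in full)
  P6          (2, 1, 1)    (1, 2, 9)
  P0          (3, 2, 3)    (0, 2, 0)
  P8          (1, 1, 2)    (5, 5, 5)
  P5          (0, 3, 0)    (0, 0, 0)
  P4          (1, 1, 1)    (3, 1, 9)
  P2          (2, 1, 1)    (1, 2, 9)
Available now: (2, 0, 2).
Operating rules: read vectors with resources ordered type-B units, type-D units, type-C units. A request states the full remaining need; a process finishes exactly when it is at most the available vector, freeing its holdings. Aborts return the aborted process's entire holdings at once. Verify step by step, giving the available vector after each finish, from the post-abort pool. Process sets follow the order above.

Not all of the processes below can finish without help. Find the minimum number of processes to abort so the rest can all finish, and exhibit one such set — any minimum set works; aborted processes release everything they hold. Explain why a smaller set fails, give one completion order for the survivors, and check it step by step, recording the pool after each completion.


Minimum abort set: P4 and P2.
Key observation: the deadlocked P6 becomes finishable only because P4 and P2 released (3, 2, 2); it completes at step 4 below.
Minimality, checking each single-abort alternative: P6 alone leaves P4 blocked (short on type-C units); P0 alone leaves P6 blocked (short on type-C units); P8 alone leaves P6 blocked (short on type-C units); P5 alone leaves P6 blocked (short on type-C units); P4 alone leaves P6 blocked (short on type-C units); P2 alone leaves P6 blocked (short on type-C units).
One survivor order: P5, P0, P8, P6. Walking it through (post-abort pool first):
  pool = (5, 2, 4)
  run P5 (needs (0, 0, 0), free (5, 2, 4)); after release of (0, 3, 0) the pool is (5, 5, 4)
  run P0 (needs (0, 2, 0), free (5, 5, 4)); after release of (3, 2, 3) the pool is (8, 7, 7)
  run P8 (needs (5, 5, 5), free (8, 7, 7)); after release of (1, 1, 2) the pool is (9, 8, 9)
  run P6 (needs (1, 2, 9), free (9, 8, 9)); after release of (2, 1, 1) the pool is (11, 9, 10)


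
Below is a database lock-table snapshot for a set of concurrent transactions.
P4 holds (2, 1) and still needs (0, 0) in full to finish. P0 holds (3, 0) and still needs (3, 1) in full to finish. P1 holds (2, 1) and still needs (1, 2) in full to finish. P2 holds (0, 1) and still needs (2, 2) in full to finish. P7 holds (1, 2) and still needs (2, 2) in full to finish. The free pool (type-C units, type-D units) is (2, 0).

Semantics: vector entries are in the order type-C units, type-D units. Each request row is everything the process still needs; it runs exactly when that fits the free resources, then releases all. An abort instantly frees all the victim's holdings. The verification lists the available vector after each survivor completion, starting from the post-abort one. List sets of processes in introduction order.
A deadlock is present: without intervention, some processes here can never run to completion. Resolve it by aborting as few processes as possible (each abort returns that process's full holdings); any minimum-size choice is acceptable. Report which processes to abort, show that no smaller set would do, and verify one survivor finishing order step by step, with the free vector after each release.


Abort P1.
Key observation: P2 was stuck for good until P1 gave back (2, 1); in the order shown it finishes at step 2.
Minimality: the empty abort set fails — the state is deadlocked as it stands.
One survivor order: P4, P2, P0, P7. Walking it through (post-abort pool first):
  pool = (4, 1)
  run P4 (needs (0, 0), free (4, 1)); after release of (2, 1) the pool is (6, 2)
  run P2 (needs (2, 2), free (6, 2)); after release of (0, 1) the pool is (6, 3)
  run P0 (needs (3, 1), free (6, 3)); after release of (3, 0) the pool is (9, 3)
  run P7 (needs (2, 2), free (9, 3)); after release of (1, 2) the pool is (10, 5)


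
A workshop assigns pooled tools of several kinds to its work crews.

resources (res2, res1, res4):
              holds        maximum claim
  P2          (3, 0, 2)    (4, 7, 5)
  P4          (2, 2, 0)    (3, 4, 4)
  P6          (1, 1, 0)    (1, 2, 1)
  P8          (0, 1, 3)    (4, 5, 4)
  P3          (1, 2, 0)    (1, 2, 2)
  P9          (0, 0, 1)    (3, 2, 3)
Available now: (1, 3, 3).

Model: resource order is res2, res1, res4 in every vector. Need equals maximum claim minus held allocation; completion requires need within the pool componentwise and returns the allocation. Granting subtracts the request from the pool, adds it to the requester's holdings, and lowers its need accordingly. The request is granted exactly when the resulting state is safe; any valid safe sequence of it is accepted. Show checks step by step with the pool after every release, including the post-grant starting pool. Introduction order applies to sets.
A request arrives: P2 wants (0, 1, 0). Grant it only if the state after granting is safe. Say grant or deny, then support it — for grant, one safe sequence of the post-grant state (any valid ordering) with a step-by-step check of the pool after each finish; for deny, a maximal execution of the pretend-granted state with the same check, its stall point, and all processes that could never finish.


GRANT — the state after the grant stays safe, e.g. via P3, P6, P9, P4, P2, P8.
Key observation: the grant leaves (1, 2, 3) free — enough for P3, whose release restarts the cascade.
Step-by-step check of the post-grant state:
  pool = (1, 2, 3)
  P3: need (0, 0, 2) fits (1, 2, 3); releases (1, 2, 0), pool now (2, 4, 3)
  P6: need (0, 1, 1) fits (2, 4, 3); releases (1, 1, 0), pool now (3, 5, 3)
  P9: need (3, 2, 2) fits (3, 5, 3); releases (0, 0, 1), pool now (3, 5, 4)
  P4: need (1, 2, 4) fits (3, 5, 4); releases (2, 2, 0), pool now (5, 7, 4)
  P2: need (1, 6, 3) fits (5, 7, 4); releases (3, 1, 2), pool now (8, 8, 6)
  P8: need (4, 4, 1) fits (8, 8, 6); releases (0, 1, 3), pool now (8, 9, 9)


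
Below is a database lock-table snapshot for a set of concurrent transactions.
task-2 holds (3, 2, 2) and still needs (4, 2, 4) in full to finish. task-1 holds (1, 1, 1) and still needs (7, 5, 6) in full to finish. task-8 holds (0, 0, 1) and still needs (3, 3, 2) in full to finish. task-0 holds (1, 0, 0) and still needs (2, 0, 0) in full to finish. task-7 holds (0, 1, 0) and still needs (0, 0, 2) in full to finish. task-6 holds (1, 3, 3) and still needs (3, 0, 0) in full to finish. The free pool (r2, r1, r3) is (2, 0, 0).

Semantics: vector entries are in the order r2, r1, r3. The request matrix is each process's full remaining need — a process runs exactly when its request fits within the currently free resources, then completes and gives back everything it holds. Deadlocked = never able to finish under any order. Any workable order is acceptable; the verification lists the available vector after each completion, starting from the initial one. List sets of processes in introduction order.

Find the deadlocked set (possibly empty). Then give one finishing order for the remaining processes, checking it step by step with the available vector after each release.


No process is deadlocked.
Key observation: there is always a runnable process — task-0 first — so the state unwinds completely.
The rest can finish in the order task-0, task-6, task-8, task-2, task-1, task-7. Verifying each step:
  pool = (2, 0, 0)
  task-0: need (2, 0, 0) fits (2, 0, 0); releases (1, 0, 0), pool now (3, 0, 0)
  task-6: need (3, 0, 0) fits (3, 0, 0); releases (1, 3, 3), pool now (4, 3, 3)
  task-8: need (3, 3, 2) fits (4, 3, 3); releases (0, 0, 1), pool now (4, 3, 4)
  task-2: need (4, 2, 4) fits (4, 3, 4); releases (3, 2, 2), pool now (7, 5, 6)
  task-1: need (7, 5, 6) fits (7, 5, 6); releases (1, 1, 1), pool now (8, 6, 7)
  task-7: need (0, 0, 2) fits (8, 6, 7); releases (0, 1, 0), pool now (8, 7, 7)


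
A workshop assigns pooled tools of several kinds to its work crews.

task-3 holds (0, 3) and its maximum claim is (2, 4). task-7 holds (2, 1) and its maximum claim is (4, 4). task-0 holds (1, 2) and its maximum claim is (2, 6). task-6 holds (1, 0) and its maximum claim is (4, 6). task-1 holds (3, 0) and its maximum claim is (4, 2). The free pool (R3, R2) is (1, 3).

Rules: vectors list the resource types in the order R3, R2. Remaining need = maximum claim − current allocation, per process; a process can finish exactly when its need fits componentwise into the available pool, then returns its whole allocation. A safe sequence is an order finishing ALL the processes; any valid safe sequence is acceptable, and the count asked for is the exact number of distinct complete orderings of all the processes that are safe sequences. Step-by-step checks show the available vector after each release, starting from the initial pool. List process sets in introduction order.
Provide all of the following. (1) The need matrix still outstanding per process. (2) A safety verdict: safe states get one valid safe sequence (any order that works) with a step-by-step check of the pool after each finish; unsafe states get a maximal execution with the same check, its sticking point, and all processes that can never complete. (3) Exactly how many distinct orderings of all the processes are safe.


(1) Need matrix, components ordered R3, R2:
  task-3: (2, 1)
  task-7: (2, 3)
  task-0: (1, 4)
  task-6: (3, 6)
  task-1: (1, 2)
(2) SAFE, for example via the order task-1, task-3, task-7, task-6, task-0.
Key observation: the first exact fit in this order is task-1 — it needs (1, 2) with (1, 3) free, meeting a requested resource to the last unit.
Check, step by step:
  pool = (1, 3)
  run task-1 (needs (1, 2), free (1, 3)); after release of (3, 0) the pool is (4, 3)
  run task-3 (needs (2, 1), free (4, 3)); after release of (0, 3) the pool is (4, 6)
  run task-7 (needs (2, 3), free (4, 6)); after release of (2, 1) the pool is (6, 7)
  run task-6 (needs (3, 6), free (6, 7)); after release of (1, 0) the pool is (7, 7)
  run task-0 (needs (1, 4), free (7, 7)); after release of (1, 2) the pool is (8, 9)
(3) The exact count: 10 of the possible complete orderings are safe sequences.


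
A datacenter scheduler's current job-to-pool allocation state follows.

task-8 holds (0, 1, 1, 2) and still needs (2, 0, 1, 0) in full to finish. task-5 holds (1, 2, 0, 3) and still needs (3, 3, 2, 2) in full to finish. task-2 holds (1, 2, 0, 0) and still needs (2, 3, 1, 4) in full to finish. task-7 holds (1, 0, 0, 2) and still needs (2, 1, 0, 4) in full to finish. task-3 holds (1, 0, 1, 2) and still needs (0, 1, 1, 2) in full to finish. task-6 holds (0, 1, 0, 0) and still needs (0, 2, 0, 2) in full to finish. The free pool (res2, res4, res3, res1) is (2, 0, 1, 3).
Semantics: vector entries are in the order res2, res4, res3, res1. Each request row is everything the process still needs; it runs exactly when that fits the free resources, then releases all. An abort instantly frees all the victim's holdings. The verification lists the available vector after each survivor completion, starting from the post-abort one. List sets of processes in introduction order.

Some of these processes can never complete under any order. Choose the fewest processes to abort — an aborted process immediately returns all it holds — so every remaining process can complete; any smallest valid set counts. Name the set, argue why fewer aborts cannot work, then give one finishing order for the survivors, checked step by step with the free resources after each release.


Abort task-2.
Key observation: task-5 had no path to completion before; after the abort of task-2 ((1, 2, 0, 0) returned), step 3 is where it fits.
Why nothing smaller works: aborting no one leaves the state deadlocked as given.
One survivor order: task-8, task-7, task-5, task-6, task-3. Verifying each step (post-abort pool first):
  pool = (3, 2, 1, 3)
  task-8 needs (2, 0, 1, 0) <= (3, 2, 1, 3) -> finishes; pool += (0, 1, 1, 2) = (3, 3, 2, 5)
  task-7 needs (2, 1, 0, 4) <= (3, 3, 2, 5) -> finishes; pool += (1, 0, 0, 2) = (4, 3, 2, 7)
  task-5 needs (3, 3, 2, 2) <= (4, 3, 2, 7) -> finishes; pool += (1, 2, 0, 3) = (5, 5, 2, 10)
  task-6 needs (0, 2, 0, 2) <= (5, 5, 2, 10) -> finishes; pool += (0, 1, 0, 0) = (5, 6, 2, 10)
  task-3 needs (0, 1, 1, 2) <= (5, 6, 2, 10) -> finishes; pool += (1, 0, 1, 2) = (6, 6, 3, 12)


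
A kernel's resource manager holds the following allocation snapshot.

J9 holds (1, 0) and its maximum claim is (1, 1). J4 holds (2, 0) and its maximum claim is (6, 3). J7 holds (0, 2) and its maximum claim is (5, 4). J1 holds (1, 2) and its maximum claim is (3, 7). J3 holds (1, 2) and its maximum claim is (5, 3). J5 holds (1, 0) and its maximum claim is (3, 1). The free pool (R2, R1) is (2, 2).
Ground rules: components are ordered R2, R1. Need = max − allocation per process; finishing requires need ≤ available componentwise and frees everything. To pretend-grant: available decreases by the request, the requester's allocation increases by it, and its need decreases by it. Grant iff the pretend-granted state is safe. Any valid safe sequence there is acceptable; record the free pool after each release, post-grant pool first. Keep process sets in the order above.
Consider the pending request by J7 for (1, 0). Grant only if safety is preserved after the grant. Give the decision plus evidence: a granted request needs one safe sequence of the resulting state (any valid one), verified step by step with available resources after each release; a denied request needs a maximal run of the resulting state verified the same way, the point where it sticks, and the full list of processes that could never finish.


DENY — the pretend-granted state is unsafe.
Key observation: after J9, J5 the pool peaks at (3, 2), and each blocked process is short somewhere: J4 on R2, R1; J7 on R2; J1 on R1; J3 on R2.
On the post-grant state, J9, J5 is a maximal run — nothing extends it. Verifying each step:
  pool = (1, 2)
  run J9 (needs (0, 1), free (1, 2)); after release of (1, 0) the pool is (2, 2)
  run J5 (needs (2, 1), free (2, 2)); after release of (1, 0) the pool is (3, 2)
  J4 cannot run: need (4, 3) vs free (3, 2) (insufficient R2 and R1)
  J7 cannot run: need (4, 2) vs free (3, 2) (insufficient R2)
  J1 cannot run: need (2, 5) vs free (3, 2) (insufficient R1)
  J3 cannot run: need (4, 1) vs free (3, 2) (insufficient R2)
Had the request been granted, J4, J7, J1 and J3 could never finish.


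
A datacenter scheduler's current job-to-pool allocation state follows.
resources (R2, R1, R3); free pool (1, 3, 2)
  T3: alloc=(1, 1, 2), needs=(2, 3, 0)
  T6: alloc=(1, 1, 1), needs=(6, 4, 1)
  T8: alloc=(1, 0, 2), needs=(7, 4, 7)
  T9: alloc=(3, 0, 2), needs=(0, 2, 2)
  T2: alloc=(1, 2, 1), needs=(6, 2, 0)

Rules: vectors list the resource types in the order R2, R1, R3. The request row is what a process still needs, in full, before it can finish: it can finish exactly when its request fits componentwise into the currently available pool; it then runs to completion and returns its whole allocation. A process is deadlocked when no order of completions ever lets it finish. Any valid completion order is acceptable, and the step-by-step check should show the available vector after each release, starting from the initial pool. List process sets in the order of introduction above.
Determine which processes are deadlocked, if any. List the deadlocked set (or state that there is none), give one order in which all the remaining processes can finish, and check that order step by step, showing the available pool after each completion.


The deadlocked set is T6, T8 and T2.
Key observation: no order helps: past T9, T3, the free pool tops out at (5, 4, 6), below what each blocked process needs in R2.
One completion order for the rest: T9, T3. Verifying each step:
  pool = (1, 3, 2)
  T9 needs (0, 2, 2) <= (1, 3, 2) -> finishes; pool += (3, 0, 2) = (4, 3, 4)
  T3 needs (2, 3, 0) <= (4, 3, 4) -> finishes; pool += (1, 1, 2) = (5, 4, 6)
None of the blocked processes ever fits:
  T6 still needs (6, 4, 1) but only (5, 4, 6) is free — short on R2
  T8 still needs (7, 4, 7) but only (5, 4, 6) is free — short on R2 and R3
  T2 still needs (6, 2, 0) but only (5, 4, 6) is free — short on R2
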